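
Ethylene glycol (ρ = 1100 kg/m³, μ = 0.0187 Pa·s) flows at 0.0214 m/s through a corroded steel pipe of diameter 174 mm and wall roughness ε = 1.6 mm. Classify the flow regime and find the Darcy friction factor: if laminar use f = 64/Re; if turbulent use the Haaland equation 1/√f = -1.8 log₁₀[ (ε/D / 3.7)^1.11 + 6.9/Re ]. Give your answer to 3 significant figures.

Re = ρVD/μ = 1100·0.0214·0.174/0.0187 = 219.
Re < 2300 → laminar, so f = 64/Re = 0.2922 (roughness is irrelevant in laminar flow).

f ≈ 0.292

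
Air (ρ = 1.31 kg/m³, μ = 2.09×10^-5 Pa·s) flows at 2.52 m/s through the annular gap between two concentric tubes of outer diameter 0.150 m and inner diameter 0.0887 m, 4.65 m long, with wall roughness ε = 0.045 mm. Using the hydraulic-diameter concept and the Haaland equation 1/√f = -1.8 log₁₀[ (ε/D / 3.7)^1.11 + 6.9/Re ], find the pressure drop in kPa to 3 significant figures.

ΔP ≈ 0.0101 kPa

Hydraulic diameter D_h = 4A/P = D_o - D_i = 0.15 - 0.0887 = 0.0613 m.
Re = ρVD_h/μ = 1.31·2.52·0.0613/2.09e-05 = 9682.
ε/D_h = 4.5e-05/0.0613 = 0.000734; Haaland gives 1/√f = -1.8 log₁₀[7.77e-05+0.000713] = 5.584, so f = 0.03207.
ΔP = f(L/D_h)(ρV²/2) = 0.03207·4.65/0.0613·4.16 = 10.12 Pa.
ΔP = 0.0101 kPa.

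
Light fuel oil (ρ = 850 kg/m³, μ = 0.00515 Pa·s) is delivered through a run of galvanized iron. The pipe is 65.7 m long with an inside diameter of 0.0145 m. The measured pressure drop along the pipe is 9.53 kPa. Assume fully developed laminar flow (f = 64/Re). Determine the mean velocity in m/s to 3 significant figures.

For laminar flow, f = 64/Re with Re = ρVD/μ, so Darcy-Weisbach reduces to ΔP = 32μLV/D². Solving for V: V = ΔP·D²/(32μL) = 9530·(0.0145)²/(32·0.00515·65.7) = 0.1851 m/s.
Check: Re = ρVD/μ = 850·0.1851·0.0145/0.00515 = 442.9 < 2300, so the laminar assumption holds.

V ≈ 0.185 m/s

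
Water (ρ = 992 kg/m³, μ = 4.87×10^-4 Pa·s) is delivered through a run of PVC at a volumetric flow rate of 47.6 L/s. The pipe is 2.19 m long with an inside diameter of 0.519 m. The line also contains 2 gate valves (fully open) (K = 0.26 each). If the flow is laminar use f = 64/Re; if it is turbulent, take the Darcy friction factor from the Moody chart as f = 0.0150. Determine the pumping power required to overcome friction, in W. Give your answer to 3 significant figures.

P ≈ 0.697 W

Q = 47.6 L/s = 47.6/1000 = 0.0476 m³/s.
Cross-sectional area A = πD²/4 = π(0.519)²/4 = 0.2116 m²; mean velocity V = Q/A = 0.0476/0.2116 = 0.225 m/s.
Reynolds number Re = ρVD/μ = 992 · 0.225 · 0.519 / 0.000487 = 2.379e+05.
Re > 4000 → turbulent; use the Moody-chart value f = 0.0150.
Total minor-loss coefficient ΣK = 2·0.26 = 0.52.
ΔP = [f·L/D + ΣK]·(ρV²/2) = [0.015·2.19/0.519 + 0.52]·(992·0.225²/2) = [0.06329 + 0.52]·25.11 = 14.65 Pa.
Pumping power P = QΔP = 0.0476·14.65 = 0.6972 W = 0.697 W.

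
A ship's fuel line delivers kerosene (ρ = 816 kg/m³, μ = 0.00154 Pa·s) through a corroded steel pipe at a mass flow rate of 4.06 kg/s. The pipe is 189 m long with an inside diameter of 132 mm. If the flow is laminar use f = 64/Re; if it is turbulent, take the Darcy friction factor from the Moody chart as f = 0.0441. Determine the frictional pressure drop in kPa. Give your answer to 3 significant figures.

A = πD²/4 = π(0.132)²/4 = 0.01368 m²; mean velocity V = ṁ/(ρA) = 4.06/(816 · 0.01368) = 0.3636 m/s.
Reynolds number Re = ρVD/μ = 816 · 0.3636 · 0.132 / 0.00154 = 2.543e+04.
Re > 4000 → turbulent; use the Moody-chart value f = 0.0441.
Darcy-Weisbach: ΔP = f(L/D)(ρV²/2) = 0.0441·(189/0.132)·(816·0.3636²/2) = 0.0441·1432·53.93 = 3406 Pa.
ΔP = 3406 Pa = 3.41 kPa.

ΔP ≈ 3.41 kPa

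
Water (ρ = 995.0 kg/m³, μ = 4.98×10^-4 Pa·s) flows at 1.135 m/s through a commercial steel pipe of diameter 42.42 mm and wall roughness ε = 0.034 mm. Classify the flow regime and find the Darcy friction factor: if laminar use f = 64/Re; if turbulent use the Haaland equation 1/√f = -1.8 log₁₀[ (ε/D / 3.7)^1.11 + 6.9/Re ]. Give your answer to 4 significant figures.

f ≈ 0.02134

Re = ρVD/μ = 995·1.135·0.04242/0.000498 = 9.62e+04.
Re > 4000 → turbulent. ε/D = 3.4e-05/0.04242 = 0.000802; Haaland: 1/√f = -1.8 log₁₀[8.56e-05 + 7.17e-05] = 6.846, so f = 0.02134.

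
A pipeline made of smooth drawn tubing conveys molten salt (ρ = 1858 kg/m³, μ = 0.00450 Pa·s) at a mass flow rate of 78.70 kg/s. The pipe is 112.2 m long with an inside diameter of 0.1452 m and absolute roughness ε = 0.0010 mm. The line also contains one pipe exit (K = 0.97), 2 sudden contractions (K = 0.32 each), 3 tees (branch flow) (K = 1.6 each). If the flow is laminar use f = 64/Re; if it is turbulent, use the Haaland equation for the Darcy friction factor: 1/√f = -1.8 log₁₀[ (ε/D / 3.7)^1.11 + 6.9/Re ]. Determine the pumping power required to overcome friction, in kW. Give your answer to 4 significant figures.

P ≈ 4.907 kW

A = πD²/4 = π(0.1452)²/4 = 0.01656 m²; mean velocity V = ṁ/(ρA) = 78.7/(1858 · 0.01656) = 2.558 m/s.
Reynolds number Re = ρVD/μ = 1858 · 2.558 · 0.1452 / 0.0045 = 1.534e+05.
Re > 4000 → turbulent. Relative roughness ε/D = 1e-06/0.1452 = 6.89e-06. Haaland: 1/√f = -1.8 log₁₀[(6.89e-06/3.7)^1.11 + 6.9/1.534e+05] = -1.8 log₁₀[4.36e-07 + 4.5e-05] = 7.817, so f = 0.01637.
Total minor-loss coefficient ΣK = 1·0.97 + 2·0.32 + 3·1.6 = 6.41.
ΔP = [f·L/D + ΣK]·(ρV²/2) = [0.01637·112.2/0.1452 + 6.41]·(1858·2.558²/2) = [12.65 + 6.41]·6079 = 1.158e+05 Pa.
Q = ṁ/ρ = 78.7/1858 = 0.04236 m³/s.
Pumping power P = QΔP = 0.04236·1.158e+05 = 4906.8 W = 4.907 kW.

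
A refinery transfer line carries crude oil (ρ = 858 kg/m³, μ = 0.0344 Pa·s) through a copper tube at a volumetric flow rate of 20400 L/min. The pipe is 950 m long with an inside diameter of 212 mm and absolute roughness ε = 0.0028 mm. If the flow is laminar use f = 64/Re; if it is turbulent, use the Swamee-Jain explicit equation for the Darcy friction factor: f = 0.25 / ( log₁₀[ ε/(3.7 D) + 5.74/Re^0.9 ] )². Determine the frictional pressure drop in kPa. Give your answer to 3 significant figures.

Q = 20400 L/min = 20400/60000 = 0.34 m³/s.
Cross-sectional area A = πD²/4 = π(0.212)²/4 = 0.0353 m²; mean velocity V = Q/A = 0.34/0.0353 = 9.632 m/s.
Reynolds number Re = ρVD/μ = 858 · 9.632 · 0.212 / 0.0344 = 5.093e+04.
Re > 4000 → turbulent. Relative roughness ε/D = 2.8e-06/0.212 = 1.32e-05. Swamee-Jain: f = 0.25/(log₁₀[1.32e-05/3.7 + 5.74/5.093e+04^0.9])² = 0.25/(log₁₀[3.57e-06 + 0.000333])² = 0.25/(-3.473)² = 0.02073.
Darcy-Weisbach: ΔP = f(L/D)(ρV²/2) = 0.02073·(950/0.212)·(858·9.632²/2) = 0.02073·4481·3.98e+04 = 3.697e+06 Pa.
ΔP = 3.697e+06 Pa = 3700 kPa.

ΔP ≈ 3700 kPa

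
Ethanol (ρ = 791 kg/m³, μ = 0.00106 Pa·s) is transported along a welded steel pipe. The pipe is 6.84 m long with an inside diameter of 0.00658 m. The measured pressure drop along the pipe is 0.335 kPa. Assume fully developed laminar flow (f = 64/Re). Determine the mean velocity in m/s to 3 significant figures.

V ≈ 0.0625 m/s

For laminar flow, f = 64/Re with Re = ρVD/μ, so Darcy-Weisbach reduces to ΔP = 32μLV/D². Solving for V: V = ΔP·D²/(32μL) = 335·(0.00658)²/(32·0.00106·6.84) = 0.06252 m/s.
Check: Re = ρVD/μ = 791·0.06252·0.00658/0.00106 = 307 < 2300, so the laminar assumption holds.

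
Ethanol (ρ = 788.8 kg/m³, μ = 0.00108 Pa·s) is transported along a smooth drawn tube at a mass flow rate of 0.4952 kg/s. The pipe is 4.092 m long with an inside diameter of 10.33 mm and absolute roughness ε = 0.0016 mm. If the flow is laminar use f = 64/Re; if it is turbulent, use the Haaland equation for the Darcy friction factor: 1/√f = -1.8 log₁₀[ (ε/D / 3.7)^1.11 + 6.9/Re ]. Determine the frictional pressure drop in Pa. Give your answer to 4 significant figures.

A = πD²/4 = π(0.01033)²/4 = 8.381e-05 m²; mean velocity V = ṁ/(ρA) = 0.4952/(788.8 · 8.381e-05) = 7.491 m/s.
Reynolds number Re = ρVD/μ = 788.8 · 7.491 · 0.01033 / 0.00108 = 5.652e+04.
Re > 4000 → turbulent. Relative roughness ε/D = 1.6e-06/0.01033 = 0.000155. Haaland: 1/√f = -1.8 log₁₀[(0.000155/3.7)^1.11 + 6.9/5.652e+04] = -1.8 log₁₀[1.38e-05 + 0.000122] = 6.96, so f = 0.02064.
Darcy-Weisbach: ΔP = f(L/D)(ρV²/2) = 0.02064·(4.092/0.01033)·(788.8·7.491²/2) = 0.02064·396.1·2.213e+04 = 1.81e+05 Pa.

ΔP ≈ 181000 Pa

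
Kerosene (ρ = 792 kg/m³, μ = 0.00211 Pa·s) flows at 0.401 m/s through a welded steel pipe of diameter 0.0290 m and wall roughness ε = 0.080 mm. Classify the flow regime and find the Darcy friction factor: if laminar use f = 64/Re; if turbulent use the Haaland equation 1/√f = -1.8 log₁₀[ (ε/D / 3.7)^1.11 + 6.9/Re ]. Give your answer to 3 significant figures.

Re = ρVD/μ = 792·0.401·0.029/0.00211 = 4365.
Re > 4000 → turbulent. ε/D = 8e-05/0.029 = 0.00276; Haaland: 1/√f = -1.8 log₁₀[0.000338 + 0.00158] = 4.891, so f = 0.04181.

f ≈ 0.0418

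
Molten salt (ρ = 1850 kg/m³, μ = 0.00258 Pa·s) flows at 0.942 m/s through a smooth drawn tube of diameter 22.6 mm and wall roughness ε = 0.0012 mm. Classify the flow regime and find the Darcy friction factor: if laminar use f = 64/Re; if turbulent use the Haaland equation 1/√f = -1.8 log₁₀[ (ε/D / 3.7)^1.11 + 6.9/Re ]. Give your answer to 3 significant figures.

Re = ρVD/μ = 1850·0.942·0.0226/0.00258 = 1.527e+04.
Re > 4000 → turbulent. ε/D = 1.2e-06/0.0226 = 5.31e-05; Haaland: 1/√f = -1.8 log₁₀[4.21e-06 + 0.000452] = 6.014, so f = 0.02765.

f ≈ 0.0277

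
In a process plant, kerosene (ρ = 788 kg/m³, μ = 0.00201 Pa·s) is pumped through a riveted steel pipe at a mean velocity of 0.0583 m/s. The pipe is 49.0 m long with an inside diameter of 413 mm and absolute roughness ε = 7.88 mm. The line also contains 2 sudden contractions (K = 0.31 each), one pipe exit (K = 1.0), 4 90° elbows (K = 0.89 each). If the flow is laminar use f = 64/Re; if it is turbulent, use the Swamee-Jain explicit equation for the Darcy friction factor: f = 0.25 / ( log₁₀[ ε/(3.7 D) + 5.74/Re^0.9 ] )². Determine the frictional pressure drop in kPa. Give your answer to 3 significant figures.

Reynolds number Re = ρVD/μ = 788 · 0.0583 · 0.413 / 0.00201 = 9439.
Re > 4000 → turbulent. Relative roughness ε/D = 0.00788/0.413 = 0.0191. Swamee-Jain: f = 0.25/(log₁₀[0.0191/3.7 + 5.74/9439^0.9])² = 0.25/(log₁₀[0.00516 + 0.00152])² = 0.25/(-2.176)² = 0.05282.
Total minor-loss coefficient ΣK = 2·0.31 + 1·1 + 4·0.89 = 5.18.
ΔP = [f·L/D + ΣK]·(ρV²/2) = [0.05282·49/0.413 + 5.18]·(788·0.0583²/2) = [6.267 + 5.18]·1.339 = 15.33 Pa.
ΔP = 15.33 Pa = 0.0153 kPa.

ΔP ≈ 0.0153 kPa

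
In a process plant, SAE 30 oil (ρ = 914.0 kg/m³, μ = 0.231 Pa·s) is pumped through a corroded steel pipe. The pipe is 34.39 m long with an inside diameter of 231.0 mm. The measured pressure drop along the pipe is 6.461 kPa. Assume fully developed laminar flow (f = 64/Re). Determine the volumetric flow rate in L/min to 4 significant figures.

Q ≈ 3410 L/min

For laminar flow, f = 64/Re with Re = ρVD/μ, so Darcy-Weisbach reduces to ΔP = 32μLV/D². Solving for V: V = ΔP·D²/(32μL) = 6461·(0.231)²/(32·0.231·34.39) = 1.356 m/s.
Check: Re = ρVD/μ = 914·1.356·0.231/0.231 = 1240 < 2300, so the laminar assumption holds.
Q = V·A = 1.356·(π/4·0.231²) = 0.05684 m³/s = 3410 L/min.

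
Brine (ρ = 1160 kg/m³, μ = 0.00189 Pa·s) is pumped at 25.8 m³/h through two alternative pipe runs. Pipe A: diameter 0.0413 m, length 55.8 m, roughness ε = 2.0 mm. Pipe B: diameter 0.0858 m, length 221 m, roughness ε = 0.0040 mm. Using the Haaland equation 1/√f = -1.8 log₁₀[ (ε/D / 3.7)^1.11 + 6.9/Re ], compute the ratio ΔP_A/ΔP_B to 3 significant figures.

ΔP_A/ΔP_B ≈ 35.2

Pipe A: V = Q/A = 0.007167/0.00134 = 5.35 m/s; Re = 1.356e+05; ε/D = 0.0484; Haaland → f = 0.07082; ΔP_A = f(L/D)(ρV²/2) = 1.588e+06 Pa.
Pipe B: V = Q/A = 0.007167/0.005782 = 1.24 m/s; Re = 6.527e+04; ε/D = 4.66e-05; Haaland → f = 0.01967; ΔP_B = f(L/D)(ρV²/2) = 4.515e+04 Pa.
ΔP_A/ΔP_B = 1.588e+06/4.515e+04 = 35.2.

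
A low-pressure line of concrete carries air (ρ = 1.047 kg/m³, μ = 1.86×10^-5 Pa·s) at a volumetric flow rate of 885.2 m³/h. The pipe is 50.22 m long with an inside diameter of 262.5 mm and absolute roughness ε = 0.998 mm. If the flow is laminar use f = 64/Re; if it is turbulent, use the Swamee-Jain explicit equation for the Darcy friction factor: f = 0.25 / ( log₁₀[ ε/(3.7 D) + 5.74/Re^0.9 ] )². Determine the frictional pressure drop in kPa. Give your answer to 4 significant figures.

ΔP ≈ 0.06187 kPa

Q = 885.2 m³/h = 885.2/3600 = 0.2459 m³/s.
Cross-sectional area A = πD²/4 = π(0.2625)²/4 = 0.05412 m²; mean velocity V = Q/A = 0.2459/0.05412 = 4.543 m/s.
Reynolds number Re = ρVD/μ = 1.047 · 4.543 · 0.2625 / 1.86e-05 = 6.714e+04.
Re > 4000 → turbulent. Relative roughness ε/D = 0.000998/0.2625 = 0.0038. Swamee-Jain: f = 0.25/(log₁₀[0.0038/3.7 + 5.74/6.714e+04^0.9])² = 0.25/(log₁₀[0.00103 + 0.00026])² = 0.25/(-2.89)² = 0.02993.
Darcy-Weisbach: ΔP = f(L/D)(ρV²/2) = 0.02993·(50.22/0.2625)·(1.047·4.543²/2) = 0.02993·191.3·10.81 = 61.87 Pa.
ΔP = 61.87 Pa = 0.06187 kPa.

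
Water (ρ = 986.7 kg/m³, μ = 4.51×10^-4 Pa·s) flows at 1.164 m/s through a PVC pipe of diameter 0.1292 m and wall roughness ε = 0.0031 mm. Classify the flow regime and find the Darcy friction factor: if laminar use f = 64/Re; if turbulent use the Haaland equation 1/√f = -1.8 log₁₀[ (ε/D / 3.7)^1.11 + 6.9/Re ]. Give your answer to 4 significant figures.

Re = ρVD/μ = 986.7·1.164·0.1292/0.000451 = 3.29e+05.
Re > 4000 → turbulent. ε/D = 3.1e-06/0.1292 = 2.4e-05; Haaland: 1/√f = -1.8 log₁₀[1.74e-06 + 2.1e-05] = 8.359, so f = 0.01431.

f ≈ 0.01431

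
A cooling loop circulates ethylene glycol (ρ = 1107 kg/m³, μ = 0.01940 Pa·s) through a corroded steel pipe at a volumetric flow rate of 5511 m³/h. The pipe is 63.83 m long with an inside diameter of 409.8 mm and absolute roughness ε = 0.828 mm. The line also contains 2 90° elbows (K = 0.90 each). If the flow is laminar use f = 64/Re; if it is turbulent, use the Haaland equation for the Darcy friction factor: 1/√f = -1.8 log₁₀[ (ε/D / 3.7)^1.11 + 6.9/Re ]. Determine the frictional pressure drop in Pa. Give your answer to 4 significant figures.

Q = 5511 m³/h = 5511/3600 = 1.531 m³/s.
Cross-sectional area A = πD²/4 = π(0.4098)²/4 = 0.1319 m²; mean velocity V = Q/A = 1.531/0.1319 = 11.61 m/s.
Reynolds number Re = ρVD/μ = 1107 · 11.61 · 0.4098 / 0.0194 = 2.714e+05.
Re > 4000 → turbulent. Relative roughness ε/D = 0.000828/0.4098 = 0.00202. Haaland: 1/√f = -1.8 log₁₀[(0.00202/3.7)^1.11 + 6.9/2.714e+05] = -1.8 log₁₀[0.000239 + 2.54e-05] = 6.44, so f = 0.02411.
Total minor-loss coefficient ΣK = 2·0.9 = 1.8.
ΔP = [f·L/D + ΣK]·(ρV²/2) = [0.02411·63.83/0.4098 + 1.8]·(1107·11.61²/2) = [3.756 + 1.8]·7.456e+04 = 4.142e+05 Pa.

ΔP ≈ 414200 Pa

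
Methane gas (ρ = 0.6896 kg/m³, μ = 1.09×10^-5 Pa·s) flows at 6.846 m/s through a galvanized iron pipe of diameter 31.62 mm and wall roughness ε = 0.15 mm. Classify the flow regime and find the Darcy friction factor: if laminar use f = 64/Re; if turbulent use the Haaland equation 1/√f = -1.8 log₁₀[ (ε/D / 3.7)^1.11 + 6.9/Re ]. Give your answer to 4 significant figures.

f ≈ 0.03545

Re = ρVD/μ = 0.6896·6.846·0.03162/1.09e-05 = 1.37e+04.
Re > 4000 → turbulent. ε/D = 0.00015/0.03162 = 0.00474; Haaland: 1/√f = -1.8 log₁₀[0.000616 + 0.000504] = 5.311, so f = 0.03545.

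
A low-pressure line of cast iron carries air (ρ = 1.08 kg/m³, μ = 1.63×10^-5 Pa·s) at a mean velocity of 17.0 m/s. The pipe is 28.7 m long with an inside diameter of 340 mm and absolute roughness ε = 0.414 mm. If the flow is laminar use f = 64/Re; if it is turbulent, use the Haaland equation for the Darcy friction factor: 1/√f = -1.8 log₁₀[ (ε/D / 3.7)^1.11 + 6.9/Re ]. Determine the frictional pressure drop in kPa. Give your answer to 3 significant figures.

ΔP ≈ 0.280 kPa

Reynolds number Re = ρVD/μ = 1.08 · 17 · 0.34 / 1.63e-05 = 3.83e+05.
Re > 4000 → turbulent. Relative roughness ε/D = 0.000414/0.34 = 0.00122. Haaland: 1/√f = -1.8 log₁₀[(0.00122/3.7)^1.11 + 6.9/3.83e+05] = -1.8 log₁₀[0.000136 + 1.8e-05] = 6.861, so f = 0.02124.
Darcy-Weisbach: ΔP = f(L/D)(ρV²/2) = 0.02124·(28.7/0.34)·(1.08·17²/2) = 0.02124·84.41·156.1 = 279.8 Pa.
ΔP = 279.8 Pa = 0.280 kPa.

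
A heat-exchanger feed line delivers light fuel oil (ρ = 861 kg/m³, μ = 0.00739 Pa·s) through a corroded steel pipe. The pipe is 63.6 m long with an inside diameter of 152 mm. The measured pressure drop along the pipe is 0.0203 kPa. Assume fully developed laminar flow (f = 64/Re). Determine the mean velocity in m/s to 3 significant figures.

For laminar flow, f = 64/Re with Re = ρVD/μ, so Darcy-Weisbach reduces to ΔP = 32μLV/D². Solving for V: V = ΔP·D²/(32μL) = 20.3·(0.152)²/(32·0.00739·63.6) = 0.03118 m/s.
Check: Re = ρVD/μ = 861·0.03118·0.152/0.00739 = 552.2 < 2300, so the laminar assumption holds.

V ≈ 0.0312 m/s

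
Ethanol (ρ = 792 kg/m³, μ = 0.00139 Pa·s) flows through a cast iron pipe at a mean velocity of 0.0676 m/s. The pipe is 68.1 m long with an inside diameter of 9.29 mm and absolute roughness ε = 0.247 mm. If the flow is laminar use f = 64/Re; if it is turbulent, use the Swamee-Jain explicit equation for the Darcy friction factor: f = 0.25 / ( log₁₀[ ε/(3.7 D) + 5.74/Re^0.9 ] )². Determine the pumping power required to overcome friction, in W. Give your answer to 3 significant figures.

Reynolds number Re = ρVD/μ = 792 · 0.0676 · 0.00929 / 0.00139 = 357.8.
Re < 2300 → laminar flow, so f = 64/Re = 64/357.8 = 0.1789 (the turbulent correlation is not needed).
Darcy-Weisbach: ΔP = f(L/D)(ρV²/2) = 0.1789·(68.1/0.00929)·(792·0.0676²/2) = 0.1789·7330·1.81 = 2373 Pa.
Q = V·A = 0.0676·6.778e-05 = 4.582e-06 m³/s.
Pumping power P = QΔP = 4.582e-06·2373 = 0.01087 W = 0.0109 W.

P ≈ 0.0109 W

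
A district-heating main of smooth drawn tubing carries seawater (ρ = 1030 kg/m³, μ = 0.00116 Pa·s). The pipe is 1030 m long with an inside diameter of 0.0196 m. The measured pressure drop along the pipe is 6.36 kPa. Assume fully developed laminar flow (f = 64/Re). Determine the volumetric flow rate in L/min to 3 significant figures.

Q ≈ 1.16 L/min

For laminar flow, f = 64/Re with Re = ρVD/μ, so Darcy-Weisbach reduces to ΔP = 32μLV/D². Solving for V: V = ΔP·D²/(32μL) = 6360·(0.0196)²/(32·0.00116·1030) = 0.0639 m/s.
Check: Re = ρVD/μ = 1030·0.0639·0.0196/0.00116 = 1112 < 2300, so the laminar assumption holds.
Q = V·A = 0.0639·(π/4·0.0196²) = 1.928e-05 m³/s = 1.16 L/min.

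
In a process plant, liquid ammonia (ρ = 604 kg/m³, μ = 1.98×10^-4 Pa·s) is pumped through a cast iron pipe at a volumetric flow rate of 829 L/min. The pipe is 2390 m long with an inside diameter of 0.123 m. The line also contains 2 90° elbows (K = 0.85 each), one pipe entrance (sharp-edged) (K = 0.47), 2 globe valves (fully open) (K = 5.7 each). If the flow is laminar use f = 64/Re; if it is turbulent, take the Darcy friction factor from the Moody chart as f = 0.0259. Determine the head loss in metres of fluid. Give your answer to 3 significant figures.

h_f ≈ 35.6 m

Q = 829 L/min = 829/60000 = 0.01382 m³/s.
Cross-sectional area A = πD²/4 = π(0.123)²/4 = 0.01188 m²; mean velocity V = Q/A = 0.01382/0.01188 = 1.163 m/s.
Reynolds number Re = ρVD/μ = 604 · 1.163 · 0.123 / 0.000198 = 4.363e+05.
Re > 4000 → turbulent; use the Moody-chart value f = 0.0259.
Total minor-loss coefficient ΣK = 2·0.85 + 1·0.47 + 2·5.7 = 13.6.
ΔP = [f·L/D + ΣK]·(ρV²/2) = [0.0259·2390/0.123 + 13.6]·(604·1.163²/2) = [503.3 + 13.6]·408.3 = 2.11e+05 Pa.
Head loss h_f = ΔP/(ρg) = 2.11e+05/(604·9.81) = 35.6 m.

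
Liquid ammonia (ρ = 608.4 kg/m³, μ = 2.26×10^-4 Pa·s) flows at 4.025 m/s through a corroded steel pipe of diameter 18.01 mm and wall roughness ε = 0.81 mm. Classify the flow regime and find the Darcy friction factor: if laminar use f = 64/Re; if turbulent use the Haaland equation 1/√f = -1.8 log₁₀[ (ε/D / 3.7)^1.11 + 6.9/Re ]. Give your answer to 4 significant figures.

f ≈ 0.06842

Re = ρVD/μ = 608.4·4.025·0.01801/0.000226 = 1.951e+05.
Re > 4000 → turbulent. ε/D = 0.00081/0.01801 = 0.045; Haaland: 1/√f = -1.8 log₁₀[0.00748 + 3.54e-05] = 3.823, so f = 0.06842.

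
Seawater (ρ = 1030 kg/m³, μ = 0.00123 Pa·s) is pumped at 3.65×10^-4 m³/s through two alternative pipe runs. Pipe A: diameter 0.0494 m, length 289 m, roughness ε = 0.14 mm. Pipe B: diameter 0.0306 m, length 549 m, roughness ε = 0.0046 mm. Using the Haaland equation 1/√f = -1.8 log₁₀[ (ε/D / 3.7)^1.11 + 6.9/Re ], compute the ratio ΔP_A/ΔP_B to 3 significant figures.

Pipe A: V = Q/A = 0.000365/0.001917 = 0.1904 m/s; Re = 7878; ε/D = 0.00283; Haaland → f = 0.03639; ΔP_A = f(L/D)(ρV²/2) = 3976 Pa.
Pipe B: V = Q/A = 0.000365/0.0007354 = 0.4963 m/s; Re = 1.272e+04; ε/D = 0.00015; Haaland → f = 0.02913; ΔP_B = f(L/D)(ρV²/2) = 6.63e+04 Pa.
ΔP_A/ΔP_B = 3976/6.63e+04 = 0.0600.

ΔP_A/ΔP_B ≈ 0.0600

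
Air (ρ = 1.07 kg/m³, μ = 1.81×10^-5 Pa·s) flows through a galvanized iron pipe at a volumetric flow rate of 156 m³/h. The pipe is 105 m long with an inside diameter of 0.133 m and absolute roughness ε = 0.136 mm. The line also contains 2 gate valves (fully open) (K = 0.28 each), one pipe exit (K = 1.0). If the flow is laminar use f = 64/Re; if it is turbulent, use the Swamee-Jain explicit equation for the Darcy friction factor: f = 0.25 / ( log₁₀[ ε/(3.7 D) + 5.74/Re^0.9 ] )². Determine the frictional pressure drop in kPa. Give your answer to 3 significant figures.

ΔP ≈ 0.120 kPa

Q = 156 m³/h = 156/3600 = 0.04333 m³/s.
Cross-sectional area A = πD²/4 = π(0.133)²/4 = 0.01389 m²; mean velocity V = Q/A = 0.04333/0.01389 = 3.119 m/s.
Reynolds number Re = ρVD/μ = 1.07 · 3.119 · 0.133 / 1.81e-05 = 2.452e+04.
Re > 4000 → turbulent. Relative roughness ε/D = 0.000136/0.133 = 0.00102. Swamee-Jain: f = 0.25/(log₁₀[0.00102/3.7 + 5.74/2.452e+04^0.9])² = 0.25/(log₁₀[0.000276 + 0.000643])² = 0.25/(-3.036)² = 0.02711.
Total minor-loss coefficient ΣK = 2·0.28 + 1·1 = 1.56.
ΔP = [f·L/D + ΣK]·(ρV²/2) = [0.02711·105/0.133 + 1.56]·(1.07·3.119²/2) = [21.41 + 1.56]·5.205 = 119.5 Pa.
ΔP = 119.5 Pa = 0.120 kPa.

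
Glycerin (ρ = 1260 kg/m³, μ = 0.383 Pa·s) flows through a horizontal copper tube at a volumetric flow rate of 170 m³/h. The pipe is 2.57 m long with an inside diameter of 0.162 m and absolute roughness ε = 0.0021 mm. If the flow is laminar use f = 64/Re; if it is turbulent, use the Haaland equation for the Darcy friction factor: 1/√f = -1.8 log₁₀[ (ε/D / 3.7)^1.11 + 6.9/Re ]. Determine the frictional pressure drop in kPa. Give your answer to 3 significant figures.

Q = 170 m³/h = 170/3600 = 0.04722 m³/s.
Cross-sectional area A = πD²/4 = π(0.162)²/4 = 0.02061 m²; mean velocity V = Q/A = 0.04722/0.02061 = 2.291 m/s.
Reynolds number Re = ρVD/μ = 1260 · 2.291 · 0.162 / 0.383 = 1221.
Re < 2300 → laminar flow, so f = 64/Re = 64/1221 = 0.05242 (the turbulent correlation is not needed).
Darcy-Weisbach: ΔP = f(L/D)(ρV²/2) = 0.05242·(2.57/0.162)·(1260·2.291²/2) = 0.05242·15.86·3307 = 2750 Pa.
ΔP = 2750 Pa = 2.75 kPa.

ΔP ≈ 2.75 kPa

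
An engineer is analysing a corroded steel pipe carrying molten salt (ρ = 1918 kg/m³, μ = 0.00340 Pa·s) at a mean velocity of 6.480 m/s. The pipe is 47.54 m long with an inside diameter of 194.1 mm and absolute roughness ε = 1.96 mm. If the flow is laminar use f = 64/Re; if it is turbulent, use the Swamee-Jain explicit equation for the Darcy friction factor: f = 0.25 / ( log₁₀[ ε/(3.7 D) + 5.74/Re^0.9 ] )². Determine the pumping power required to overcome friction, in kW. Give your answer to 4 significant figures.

P ≈ 72.19 kW

Reynolds number Re = ρVD/μ = 1918 · 6.48 · 0.1941 / 0.0034 = 7.095e+05.
Re > 4000 → turbulent. Relative roughness ε/D = 0.00196/0.1941 = 0.0101. Swamee-Jain: f = 0.25/(log₁₀[0.0101/3.7 + 5.74/7.095e+05^0.9])² = 0.25/(log₁₀[0.00273 + 3.11e-05])² = 0.25/(-2.559)² = 0.03818.
Darcy-Weisbach: ΔP = f(L/D)(ρV²/2) = 0.03818·(47.54/0.1941)·(1918·6.48²/2) = 0.03818·244.9·4.027e+04 = 3.765e+05 Pa.
Q = V·A = 6.48·0.02959 = 0.1917 m³/s.
Pumping power P = QΔP = 0.1917·3.765e+05 = 72194 W = 72.19 kW.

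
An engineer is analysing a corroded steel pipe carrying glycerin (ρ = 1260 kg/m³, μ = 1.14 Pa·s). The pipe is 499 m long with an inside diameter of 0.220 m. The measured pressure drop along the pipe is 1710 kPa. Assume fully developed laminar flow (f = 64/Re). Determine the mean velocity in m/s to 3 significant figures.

For laminar flow, f = 64/Re with Re = ρVD/μ, so Darcy-Weisbach reduces to ΔP = 32μLV/D². Solving for V: V = ΔP·D²/(32μL) = 1.71e+06·(0.22)²/(32·1.14·499) = 4.547 m/s.
Check: Re = ρVD/μ = 1260·4.547·0.22/1.14 = 1106 < 2300, so the laminar assumption holds.

V ≈ 4.55 m/s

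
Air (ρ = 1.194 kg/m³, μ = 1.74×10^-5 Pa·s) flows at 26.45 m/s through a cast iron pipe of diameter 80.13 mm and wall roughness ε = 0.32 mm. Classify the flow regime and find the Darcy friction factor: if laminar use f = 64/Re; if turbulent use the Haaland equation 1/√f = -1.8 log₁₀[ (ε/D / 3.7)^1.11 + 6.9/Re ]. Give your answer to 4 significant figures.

f ≈ 0.02914

Re = ρVD/μ = 1.194·26.45·0.08013/1.74e-05 = 1.454e+05.
Re > 4000 → turbulent. ε/D = 0.00032/0.08013 = 0.00399; Haaland: 1/√f = -1.8 log₁₀[0.000509 + 4.74e-05] = 5.858, so f = 0.02914.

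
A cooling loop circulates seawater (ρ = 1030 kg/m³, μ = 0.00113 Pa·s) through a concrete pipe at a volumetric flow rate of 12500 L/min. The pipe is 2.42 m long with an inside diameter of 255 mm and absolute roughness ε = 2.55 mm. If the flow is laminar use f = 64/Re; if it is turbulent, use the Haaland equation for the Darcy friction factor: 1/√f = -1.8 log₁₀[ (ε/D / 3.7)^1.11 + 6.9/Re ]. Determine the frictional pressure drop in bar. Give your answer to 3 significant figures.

ΔP ≈ 0.0309 bar

Q = 12500 L/min = 12500/60000 = 0.2083 m³/s.
Cross-sectional area A = πD²/4 = π(0.255)²/4 = 0.05107 m²; mean velocity V = Q/A = 0.2083/0.05107 = 4.079 m/s.
Reynolds number Re = ρVD/μ = 1030 · 4.079 · 0.255 / 0.00113 = 9.482e+05.
Re > 4000 → turbulent. Relative roughness ε/D = 0.00255/0.255 = 0.01. Haaland: 1/√f = -1.8 log₁₀[(0.01/3.7)^1.11 + 6.9/9.482e+05] = -1.8 log₁₀[0.00141 + 7.28e-06] = 5.127, so f = 0.03804.
Darcy-Weisbach: ΔP = f(L/D)(ρV²/2) = 0.03804·(2.42/0.255)·(1030·4.079²/2) = 0.03804·9.49·8570 = 3094 Pa.
ΔP = 3094 Pa = 0.0309 bar.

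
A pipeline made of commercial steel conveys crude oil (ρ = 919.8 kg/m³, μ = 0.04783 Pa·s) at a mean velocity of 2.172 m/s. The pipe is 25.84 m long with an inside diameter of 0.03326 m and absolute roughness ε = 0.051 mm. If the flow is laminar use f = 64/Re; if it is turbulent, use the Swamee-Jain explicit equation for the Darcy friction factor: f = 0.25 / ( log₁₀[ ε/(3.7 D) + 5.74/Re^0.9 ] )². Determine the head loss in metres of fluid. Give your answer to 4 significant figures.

h_f ≈ 8.606 m

Reynolds number Re = ρVD/μ = 919.8 · 2.172 · 0.03326 / 0.0478 = 1389.
Re < 2300 → laminar flow, so f = 64/Re = 64/1389 = 0.04607 (the turbulent correlation is not needed).
Darcy-Weisbach: ΔP = f(L/D)(ρV²/2) = 0.04607·(25.84/0.03326)·(919.8·2.172²/2) = 0.04607·776.9·2170 = 7.765e+04 Pa.
Head loss h_f = ΔP/(ρg) = 7.765e+04/(919.8·9.81) = 8.606 m.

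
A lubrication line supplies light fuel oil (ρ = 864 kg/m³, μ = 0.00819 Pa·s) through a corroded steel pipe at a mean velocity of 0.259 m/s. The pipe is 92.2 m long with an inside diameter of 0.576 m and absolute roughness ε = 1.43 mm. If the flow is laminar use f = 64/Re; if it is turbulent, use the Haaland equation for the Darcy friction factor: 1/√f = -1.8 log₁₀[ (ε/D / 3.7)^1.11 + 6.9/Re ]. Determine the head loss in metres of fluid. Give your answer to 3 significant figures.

Reynolds number Re = ρVD/μ = 864 · 0.259 · 0.576 / 0.00819 = 1.574e+04.
Re > 4000 → turbulent. Relative roughness ε/D = 0.00143/0.576 = 0.00248. Haaland: 1/√f = -1.8 log₁₀[(0.00248/3.7)^1.11 + 6.9/1.574e+04] = -1.8 log₁₀[0.0003 + 0.000438] = 5.637, so f = 0.03147.
Darcy-Weisbach: ΔP = f(L/D)(ρV²/2) = 0.03147·(92.2/0.576)·(864·0.259²/2) = 0.03147·160.1·28.98 = 146 Pa.
Head loss h_f = ΔP/(ρg) = 146/(864·9.81) = 0.0172 m.

h_f ≈ 0.0172 m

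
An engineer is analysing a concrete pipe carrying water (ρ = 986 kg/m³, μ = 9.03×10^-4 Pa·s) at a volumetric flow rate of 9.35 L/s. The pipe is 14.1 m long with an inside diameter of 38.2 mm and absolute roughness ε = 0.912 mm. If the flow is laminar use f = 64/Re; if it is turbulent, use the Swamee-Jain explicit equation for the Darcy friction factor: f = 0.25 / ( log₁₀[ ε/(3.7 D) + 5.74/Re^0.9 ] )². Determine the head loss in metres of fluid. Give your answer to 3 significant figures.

Q = 9.35 L/s = 9.35/1000 = 0.00935 m³/s.
Cross-sectional area A = πD²/4 = π(0.0382)²/4 = 0.001146 m²; mean velocity V = Q/A = 0.00935/0.001146 = 8.158 m/s.
Reynolds number Re = ρVD/μ = 986 · 8.158 · 0.0382 / 0.000903 = 3.403e+05.
Re > 4000 → turbulent. Relative roughness ε/D = 0.000912/0.0382 = 0.0239. Swamee-Jain: f = 0.25/(log₁₀[0.0239/3.7 + 5.74/3.403e+05^0.9])² = 0.25/(log₁₀[0.00645 + 6.03e-05])² = 0.25/(-2.186)² = 0.05231.
Darcy-Weisbach: ΔP = f(L/D)(ρV²/2) = 0.05231·(14.1/0.0382)·(986·8.158²/2) = 0.05231·369.1·3.281e+04 = 6.335e+05 Pa.
Head loss h_f = ΔP/(ρg) = 6.335e+05/(986·9.81) = 65.5 m.

h_f ≈ 65.5 m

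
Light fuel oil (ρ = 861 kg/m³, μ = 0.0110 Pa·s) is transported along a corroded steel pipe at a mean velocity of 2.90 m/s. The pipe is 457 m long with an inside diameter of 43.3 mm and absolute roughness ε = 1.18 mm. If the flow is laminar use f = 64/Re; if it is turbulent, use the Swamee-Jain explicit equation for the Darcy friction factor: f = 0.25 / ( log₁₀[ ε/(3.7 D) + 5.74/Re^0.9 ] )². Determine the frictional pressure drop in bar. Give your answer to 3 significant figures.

Reynolds number Re = ρVD/μ = 861 · 2.9 · 0.0433 / 0.011 = 9829.
Re > 4000 → turbulent. Relative roughness ε/D = 0.00118/0.0433 = 0.0273. Swamee-Jain: f = 0.25/(log₁₀[0.0273/3.7 + 5.74/9829^0.9])² = 0.25/(log₁₀[0.00737 + 0.00146])² = 0.25/(-2.054)² = 0.05925.
Darcy-Weisbach: ΔP = f(L/D)(ρV²/2) = 0.05925·(457/0.0433)·(861·2.9²/2) = 0.05925·1.055e+04·3621 = 2.264e+06 Pa.
ΔP = 2.264e+06 Pa = 22.6 bar.

ΔP ≈ 22.6 bar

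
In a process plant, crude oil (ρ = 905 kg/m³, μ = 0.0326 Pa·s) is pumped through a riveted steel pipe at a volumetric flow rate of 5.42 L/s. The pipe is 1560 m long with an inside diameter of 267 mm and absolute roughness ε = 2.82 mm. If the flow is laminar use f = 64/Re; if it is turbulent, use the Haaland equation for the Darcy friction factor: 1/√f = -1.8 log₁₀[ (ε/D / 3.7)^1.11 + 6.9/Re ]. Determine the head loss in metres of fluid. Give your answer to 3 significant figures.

Q = 5.42 L/s = 5.42/1000 = 0.00542 m³/s.
Cross-sectional area A = πD²/4 = π(0.267)²/4 = 0.05599 m²; mean velocity V = Q/A = 0.00542/0.05599 = 0.0968 m/s.
Reynolds number Re = ρVD/μ = 905 · 0.0968 · 0.267 / 0.0326 = 717.5.
Re < 2300 → laminar flow, so f = 64/Re = 64/717.5 = 0.0892 (the turbulent correlation is not needed).
Darcy-Weisbach: ΔP = f(L/D)(ρV²/2) = 0.0892·(1560/0.267)·(905·0.0968²/2) = 0.0892·5843·4.24 = 2210 Pa.
Head loss h_f = ΔP/(ρg) = 2210/(905·9.81) = 0.249 m.

h_f ≈ 0.249 m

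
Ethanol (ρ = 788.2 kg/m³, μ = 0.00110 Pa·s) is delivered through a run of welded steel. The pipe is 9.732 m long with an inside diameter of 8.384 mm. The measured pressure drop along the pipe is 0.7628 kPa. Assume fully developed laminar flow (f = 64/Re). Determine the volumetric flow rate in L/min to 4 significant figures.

Q ≈ 0.5185 L/min

For laminar flow, f = 64/Re with Re = ρVD/μ, so Darcy-Weisbach reduces to ΔP = 32μLV/D². Solving for V: V = ΔP·D²/(32μL) = 762.8·(0.008384)²/(32·0.0011·9.732) = 0.1565 m/s.
Check: Re = ρVD/μ = 788.2·0.1565·0.008384/0.0011 = 940.3 < 2300, so the laminar assumption holds.
Q = V·A = 0.1565·(π/4·0.008384²) = 8.641e-06 m³/s = 0.5185 L/min.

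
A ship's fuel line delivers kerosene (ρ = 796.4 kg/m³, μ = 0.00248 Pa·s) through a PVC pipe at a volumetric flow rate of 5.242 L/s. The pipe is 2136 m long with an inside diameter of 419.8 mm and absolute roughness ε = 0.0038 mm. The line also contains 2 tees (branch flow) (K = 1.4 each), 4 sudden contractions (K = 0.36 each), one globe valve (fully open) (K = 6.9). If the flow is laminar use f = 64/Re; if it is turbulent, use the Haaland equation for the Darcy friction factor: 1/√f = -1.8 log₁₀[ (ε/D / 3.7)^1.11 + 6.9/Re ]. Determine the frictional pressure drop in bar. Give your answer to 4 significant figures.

Q = 5.242 L/s = 5.242/1000 = 0.005242 m³/s.
Cross-sectional area A = πD²/4 = π(0.4198)²/4 = 0.1384 m²; mean velocity V = Q/A = 0.005242/0.1384 = 0.03787 m/s.
Reynolds number Re = ρVD/μ = 796.4 · 0.03787 · 0.4198 / 0.00248 = 5106.
Re > 4000 → turbulent. Relative roughness ε/D = 3.8e-06/0.4198 = 9.05e-06. Haaland: 1/√f = -1.8 log₁₀[(9.05e-06/3.7)^1.11 + 6.9/5106] = -1.8 log₁₀[5.91e-07 + 0.00135] = 5.164, so f = 0.0375.
Total minor-loss coefficient ΣK = 2·1.4 + 4·0.36 + 1·6.9 = 11.1.
ΔP = [f·L/D + ΣK]·(ρV²/2) = [0.0375·2136/0.4198 + 11.1]·(796.4·0.03787²/2) = [190.8 + 11.1]·0.5711 = 115.3 Pa.
ΔP = 115.3 Pa = 0.001153 bar.

ΔP ≈ 0.001153 bar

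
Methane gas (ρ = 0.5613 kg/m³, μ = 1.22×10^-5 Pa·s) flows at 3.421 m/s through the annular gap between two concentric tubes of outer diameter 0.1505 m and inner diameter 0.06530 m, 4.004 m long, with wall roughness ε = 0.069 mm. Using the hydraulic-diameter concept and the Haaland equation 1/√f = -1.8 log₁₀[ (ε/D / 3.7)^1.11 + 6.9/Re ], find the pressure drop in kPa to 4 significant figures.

Hydraulic diameter D_h = 4A/P = D_o - D_i = 0.1505 - 0.0653 = 0.0852 m.
Re = ρVD_h/μ = 0.5613·3.421·0.0852/1.22e-05 = 1.341e+04.
ε/D_h = 6.9e-05/0.0852 = 0.00081; Haaland gives 1/√f = -1.8 log₁₀[8.66e-05+0.000515] = 5.798, so f = 0.02975.
ΔP = f(L/D_h)(ρV²/2) = 0.02975·4.004/0.0852·3.285 = 4.592 Pa.
ΔP = 0.004592 kPa.

ΔP ≈ 0.004592 kPa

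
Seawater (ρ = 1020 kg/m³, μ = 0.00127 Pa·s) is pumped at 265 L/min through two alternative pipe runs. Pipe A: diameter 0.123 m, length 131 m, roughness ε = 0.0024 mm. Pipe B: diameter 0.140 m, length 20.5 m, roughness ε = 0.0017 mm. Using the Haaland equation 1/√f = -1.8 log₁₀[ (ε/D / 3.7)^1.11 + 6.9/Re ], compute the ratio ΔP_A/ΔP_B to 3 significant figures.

ΔP_A/ΔP_B ≈ 11.9

Pipe A: V = Q/A = 0.004417/0.01188 = 0.3717 m/s; Re = 3.672e+04; ε/D = 1.95e-05; Haaland → f = 0.02227; ΔP_A = f(L/D)(ρV²/2) = 1671 Pa.
Pipe B: V = Q/A = 0.004417/0.01539 = 0.2869 m/s; Re = 3.226e+04; ε/D = 1.21e-05; Haaland → f = 0.02294; ΔP_B = f(L/D)(ρV²/2) = 141 Pa.
ΔP_A/ΔP_B = 1671/141 = 11.9.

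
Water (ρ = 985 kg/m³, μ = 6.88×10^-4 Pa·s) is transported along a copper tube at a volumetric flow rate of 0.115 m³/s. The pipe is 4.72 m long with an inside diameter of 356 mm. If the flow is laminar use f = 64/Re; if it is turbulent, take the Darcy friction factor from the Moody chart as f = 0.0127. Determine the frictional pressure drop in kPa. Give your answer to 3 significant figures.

Cross-sectional area A = πD²/4 = π(0.356)²/4 = 0.09954 m²; mean velocity V = Q/A = 0.115/0.09954 = 1.155 m/s.
Reynolds number Re = ρVD/μ = 985 · 1.155 · 0.356 / 0.000688 = 5.889e+05.
Re > 4000 → turbulent; use the Moody-chart value f = 0.0127.
Darcy-Weisbach: ΔP = f(L/D)(ρV²/2) = 0.0127·(4.72/0.356)·(985·1.155²/2) = 0.0127·13.26·657.4 = 110.7 Pa.
ΔP = 110.7 Pa = 0.111 kPa.

ΔP ≈ 0.111 kPa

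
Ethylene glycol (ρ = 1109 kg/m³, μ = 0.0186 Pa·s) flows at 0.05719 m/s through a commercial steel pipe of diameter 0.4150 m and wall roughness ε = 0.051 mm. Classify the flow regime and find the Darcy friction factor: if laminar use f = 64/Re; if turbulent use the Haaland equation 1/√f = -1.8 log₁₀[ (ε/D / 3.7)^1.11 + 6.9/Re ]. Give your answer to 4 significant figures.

f ≈ 0.04523

Re = ρVD/μ = 1109·0.05719·0.415/0.0186 = 1415.
Re < 2300 → laminar, so f = 64/Re = 0.04523 (roughness is irrelevant in laminar flow).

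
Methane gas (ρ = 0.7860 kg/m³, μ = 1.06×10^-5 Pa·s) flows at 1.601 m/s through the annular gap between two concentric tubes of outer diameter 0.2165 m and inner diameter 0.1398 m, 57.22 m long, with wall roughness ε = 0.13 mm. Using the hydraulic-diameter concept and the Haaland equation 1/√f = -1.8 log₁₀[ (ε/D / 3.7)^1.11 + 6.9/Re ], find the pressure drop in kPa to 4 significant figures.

ΔP ≈ 0.02543 kPa

Hydraulic diameter D_h = 4A/P = D_o - D_i = 0.2165 - 0.1398 = 0.0767 m.
Re = ρVD_h/μ = 0.786·1.601·0.0767/1.06e-05 = 9105.
ε/D_h = 0.00013/0.0767 = 0.00169; Haaland gives 1/√f = -1.8 log₁₀[0.000197+0.000758] = 5.436, so f = 0.03383.
ΔP = f(L/D_h)(ρV²/2) = 0.03383·57.22/0.0767·1.007 = 25.43 Pa.
ΔP = 0.02543 kPa.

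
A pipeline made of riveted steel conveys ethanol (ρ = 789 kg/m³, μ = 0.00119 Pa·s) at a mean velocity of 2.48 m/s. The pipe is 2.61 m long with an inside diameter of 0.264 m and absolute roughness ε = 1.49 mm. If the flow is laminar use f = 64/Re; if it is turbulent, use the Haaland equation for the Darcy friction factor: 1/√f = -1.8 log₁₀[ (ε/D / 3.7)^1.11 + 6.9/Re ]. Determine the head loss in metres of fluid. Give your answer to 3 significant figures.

h_f ≈ 0.0984 m

Reynolds number Re = ρVD/μ = 789 · 2.48 · 0.264 / 0.00119 = 4.341e+05.
Re > 4000 → turbulent. Relative roughness ε/D = 0.00149/0.264 = 0.00564. Haaland: 1/√f = -1.8 log₁₀[(0.00564/3.7)^1.11 + 6.9/4.341e+05] = -1.8 log₁₀[0.000747 + 1.59e-05] = 5.611, so f = 0.03176.
Darcy-Weisbach: ΔP = f(L/D)(ρV²/2) = 0.03176·(2.61/0.264)·(789·2.48²/2) = 0.03176·9.886·2426 = 761.9 Pa.
Head loss h_f = ΔP/(ρg) = 761.9/(789·9.81) = 0.0984 m.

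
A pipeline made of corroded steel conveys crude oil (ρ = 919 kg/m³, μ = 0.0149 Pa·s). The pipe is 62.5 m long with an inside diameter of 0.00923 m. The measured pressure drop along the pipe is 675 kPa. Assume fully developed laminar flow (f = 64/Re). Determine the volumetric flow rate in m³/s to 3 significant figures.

Q ≈ 1.29×10^-4 m³/s

For laminar flow, f = 64/Re with Re = ρVD/μ, so Darcy-Weisbach reduces to ΔP = 32μLV/D². Solving for V: V = ΔP·D²/(32μL) = 6.75e+05·(0.00923)²/(32·0.0149·62.5) = 1.93 m/s.
Check: Re = ρVD/μ = 919·1.93·0.00923/0.0149 = 1099 < 2300, so the laminar assumption holds.
Q = V·A = 1.93·(π/4·0.00923²) = 0.0001291 m³/s = 1.29×10^-4 m³/s.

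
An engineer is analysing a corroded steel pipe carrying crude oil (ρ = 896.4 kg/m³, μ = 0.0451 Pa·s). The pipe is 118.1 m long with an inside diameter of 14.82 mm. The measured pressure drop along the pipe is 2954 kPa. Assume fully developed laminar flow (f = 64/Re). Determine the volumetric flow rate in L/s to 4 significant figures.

Q ≈ 0.6566 L/s

For laminar flow, f = 64/Re with Re = ρVD/μ, so Darcy-Weisbach reduces to ΔP = 32μLV/D². Solving for V: V = ΔP·D²/(32μL) = 2.954e+06·(0.01482)²/(32·0.0451·118.1) = 3.807 m/s.
Check: Re = ρVD/μ = 896.4·3.807·0.01482/0.0451 = 1121 < 2300, so the laminar assumption holds.
Q = V·A = 3.807·(π/4·0.01482²) = 0.0006566 m³/s = 0.6566 L/s.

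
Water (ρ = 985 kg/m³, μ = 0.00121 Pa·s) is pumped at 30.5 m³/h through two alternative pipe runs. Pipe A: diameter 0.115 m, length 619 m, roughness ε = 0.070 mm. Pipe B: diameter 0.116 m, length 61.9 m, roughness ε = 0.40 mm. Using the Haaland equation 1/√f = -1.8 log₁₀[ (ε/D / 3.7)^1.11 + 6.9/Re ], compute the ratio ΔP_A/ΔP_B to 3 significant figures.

ΔP_A/ΔP_B ≈ 7.73

Pipe A: V = Q/A = 0.008472/0.01039 = 0.8157 m/s; Re = 7.636e+04; ε/D = 0.000609; Haaland → f = 0.02122; ΔP_A = f(L/D)(ρV²/2) = 3.742e+04 Pa.
Pipe B: V = Q/A = 0.008472/0.01057 = 0.8017 m/s; Re = 7.57e+04; ε/D = 0.00345; Haaland → f = 0.02867; ΔP_B = f(L/D)(ρV²/2) = 4843 Pa.
ΔP_A/ΔP_B = 3.742e+04/4843 = 7.73.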